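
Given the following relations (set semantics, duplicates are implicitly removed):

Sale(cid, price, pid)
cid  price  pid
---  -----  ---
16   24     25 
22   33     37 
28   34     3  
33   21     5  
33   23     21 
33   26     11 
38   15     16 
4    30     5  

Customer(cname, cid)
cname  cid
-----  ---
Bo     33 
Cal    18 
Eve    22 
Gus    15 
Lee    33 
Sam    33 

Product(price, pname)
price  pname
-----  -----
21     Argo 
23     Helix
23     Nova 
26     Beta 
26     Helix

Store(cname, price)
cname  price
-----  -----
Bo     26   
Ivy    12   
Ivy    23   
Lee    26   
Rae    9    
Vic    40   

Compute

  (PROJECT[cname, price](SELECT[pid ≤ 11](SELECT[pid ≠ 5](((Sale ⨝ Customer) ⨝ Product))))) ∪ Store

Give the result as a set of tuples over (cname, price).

Sale ⋈ Customer (natural join on cid): {(22, 33, 37, Eve), (33, 21, 5, Bo), (33, 21, 5, Lee), (33, 21, 5, Sam), (33, 23, 21, Bo), (33, 23, 21, Lee), (33, 23, 21, Sam), (33, 26, 11, Bo), (33, 26, 11, Lee), (33, 26, 11, Sam)}
(Sale ⨝ Customer) ⋈ Product (natural join on price): {(33, 21, 5, Bo, Argo), (33, 21, 5, Lee, Argo), (33, 21, 5, Sam, Argo), (33, 23, 21, Bo, Helix), (33, 23, 21, Bo, Nova), (33, 23, 21, Lee, Helix), (33, 23, 21, Lee, Nova), (33, 23, 21, Sam, Helix), (33, 23, 21, Sam, Nova), (33, 26, 11, Bo, Beta), (33, 26, 11, Bo, Helix), (33, 26, 11, Lee, Beta), (33, 26, 11, Lee, Helix), (33, 26, 11, Sam, Beta), (33, 26, 11, Sam, Helix)}
Selection pid ≠ 5: {(33, 23, 21, Bo, Helix), (33, 23, 21, Bo, Nova), (33, 23, 21, Lee, Helix), (33, 23, 21, Lee, Nova), (33, 23, 21, Sam, Helix), (33, 23, 21, Sam, Nova), (33, 26, 11, Bo, Beta), (33, 26, 11, Bo, Helix), (33, 26, 11, Lee, Beta), (33, 26, 11, Lee, Helix), (33, 26, 11, Sam, Beta), (33, 26, 11, Sam, Helix)}
Selection pid ≤ 11: {(33, 26, 11, Bo, Beta), (33, 26, 11, Bo, Helix), (33, 26, 11, Lee, Beta), (33, 26, 11, Lee, Helix), (33, 26, 11, Sam, Beta), (33, 26, 11, Sam, Helix)}
Keep only column(s) cname, price (3 duplicate(s) eliminated): {(Bo, 26), (Lee, 26), (Sam, 26)}
Taking the union: {(Bo, 26), (Ivy, 12), (Ivy, 23), (Lee, 26), (Rae, 9), (Sam, 26), (Vic, 40)}

{(Bo, 26), (Ivy, 12), (Ivy, 23), (Lee, 26), (Rae, 9), (Sam, 26), (Vic, 40)}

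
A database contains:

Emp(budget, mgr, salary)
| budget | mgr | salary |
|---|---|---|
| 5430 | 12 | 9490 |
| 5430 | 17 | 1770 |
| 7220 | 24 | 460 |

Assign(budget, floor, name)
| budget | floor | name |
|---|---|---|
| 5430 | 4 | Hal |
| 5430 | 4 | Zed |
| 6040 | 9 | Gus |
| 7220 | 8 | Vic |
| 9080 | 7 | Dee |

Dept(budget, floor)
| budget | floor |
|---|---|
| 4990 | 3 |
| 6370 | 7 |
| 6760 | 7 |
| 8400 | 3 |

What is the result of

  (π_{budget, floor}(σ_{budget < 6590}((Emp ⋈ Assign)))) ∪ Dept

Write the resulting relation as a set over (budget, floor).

{(4990, 3), (5430, 4), (6370, 7), (6760, 7), (8400, 3)}

Emp ⋈ Assign (natural join on budget): {(5430, 12, 9490, 4, Hal), (5430, 12, 9490, 4, Zed), (5430, 17, 1770, 4, Hal), (5430, 17, 1770, 4, Zed), (7220, 24, 460, 8, Vic)}
Apply σ_{budget < 6590}; surviving tuples: {(5430, 12, 9490, 4, Hal), (5430, 12, 9490, 4, Zed), (5430, 17, 1770, 4, Hal), (5430, 17, 1770, 4, Zed)}
π[budget, floor]: project onto (budget, floor) (3 duplicate(s) eliminated) → {(5430, 4)}
Set union of the two operands is {(4990, 3), (5430, 4), (6370, 7), (6760, 7), (8400, 3)}.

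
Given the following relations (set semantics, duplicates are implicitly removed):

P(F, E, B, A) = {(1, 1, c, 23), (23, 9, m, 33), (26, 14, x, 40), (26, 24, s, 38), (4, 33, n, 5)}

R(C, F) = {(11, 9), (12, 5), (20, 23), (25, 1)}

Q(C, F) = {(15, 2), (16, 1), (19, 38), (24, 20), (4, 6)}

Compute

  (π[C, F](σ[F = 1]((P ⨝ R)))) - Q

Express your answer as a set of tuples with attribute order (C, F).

Joining P and R on F yields {(1, 1, c, 23, 25), (23, 9, m, 33, 20)}.
Apply σ_{F = 1}; surviving tuples: {(1, 1, c, 23, 25)}
π[C, F]: project onto (C, F) → {(25, 1)}
Set difference of the two operands is {(25, 1)}.

{(25, 1)}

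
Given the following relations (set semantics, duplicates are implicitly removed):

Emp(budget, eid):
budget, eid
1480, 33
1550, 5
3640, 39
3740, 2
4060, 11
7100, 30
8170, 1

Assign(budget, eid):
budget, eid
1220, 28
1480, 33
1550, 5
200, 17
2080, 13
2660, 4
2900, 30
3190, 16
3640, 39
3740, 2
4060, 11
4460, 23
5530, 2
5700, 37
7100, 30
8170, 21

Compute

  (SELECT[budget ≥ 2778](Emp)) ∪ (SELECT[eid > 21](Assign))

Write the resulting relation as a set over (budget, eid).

{(1220, 28), (1480, 33), (2900, 30), (3640, 39), (3740, 2), (4060, 11), (4460, 23), (5700, 37), (7100, 30), (8170, 1)}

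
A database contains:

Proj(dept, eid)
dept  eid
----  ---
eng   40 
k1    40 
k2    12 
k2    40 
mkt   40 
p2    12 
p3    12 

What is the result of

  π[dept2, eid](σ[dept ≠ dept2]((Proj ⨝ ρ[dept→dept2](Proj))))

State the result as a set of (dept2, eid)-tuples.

{(eng, 40), (k1, 40), (k2, 12), (k2, 40), (mkt, 40), (p2, 12), (p3, 12)}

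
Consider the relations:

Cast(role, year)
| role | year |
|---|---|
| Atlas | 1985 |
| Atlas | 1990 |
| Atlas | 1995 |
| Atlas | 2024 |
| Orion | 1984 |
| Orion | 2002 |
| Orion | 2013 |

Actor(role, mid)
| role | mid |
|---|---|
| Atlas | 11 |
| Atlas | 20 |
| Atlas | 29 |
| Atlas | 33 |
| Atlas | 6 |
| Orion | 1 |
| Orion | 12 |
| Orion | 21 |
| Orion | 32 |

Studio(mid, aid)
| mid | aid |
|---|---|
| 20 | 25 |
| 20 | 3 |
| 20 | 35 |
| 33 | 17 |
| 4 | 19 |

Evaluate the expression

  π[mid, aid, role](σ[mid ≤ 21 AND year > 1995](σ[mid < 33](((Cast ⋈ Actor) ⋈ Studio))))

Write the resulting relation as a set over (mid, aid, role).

{(20, 25, Atlas), (20, 3, Atlas), (20, 35, Atlas)}

Natural join on role: {(Atlas, 1985, 11), (Atlas, 1985, 20), (Atlas, 1985, 29), (Atlas, 1985, 33), (Atlas, 1985, 6), (Atlas, 1990, 11), (Atlas, 1990, 20), (Atlas, 1990, 29), (Atlas, 1990, 33), (Atlas, 1990, 6), (Atlas, 1995, 11), (Atlas, 1995, 20), (Atlas, 1995, 29), (Atlas, 1995, 33), (Atlas, 1995, 6), (Atlas, 2024, 11), (Atlas, 2024, 20), (Atlas, 2024, 29), (Atlas, 2024, 33), (Atlas, 2024, 6), (Orion, 1984, 1), (Orion, 1984, 12), (Orion, 1984, 21), (Orion, 1984, 32), (Orion, 2002, 1), (Orion, 2002, 12), (Orion, 2002, 21), (Orion, 2002, 32), (Orion, 2013, 1), (Orion, 2013, 12), (Orion, 2013, 21), (Orion, 2013, 32)}
Natural join on mid: {(Atlas, 1985, 20, 25), (Atlas, 1985, 20, 3), (Atlas, 1985, 20, 35), (Atlas, 1985, 33, 17), (Atlas, 1990, 20, 25), (Atlas, 1990, 20, 3), (Atlas, 1990, 20, 35), (Atlas, 1990, 33, 17), (Atlas, 1995, 20, 25), (Atlas, 1995, 20, 3), (Atlas, 1995, 20, 35), (Atlas, 1995, 33, 17), (Atlas, 2024, 20, 25), (Atlas, 2024, 20, 3), (Atlas, 2024, 20, 35), (Atlas, 2024, 33, 17)}
σ[mid < 33]: keep tuples satisfying mid < 33 → {(Atlas, 1985, 20, 25), (Atlas, 1985, 20, 3), (Atlas, 1985, 20, 35), (Atlas, 1990, 20, 25), (Atlas, 1990, 20, 3), (Atlas, 1990, 20, 35), (Atlas, 1995, 20, 25), (Atlas, 1995, 20, 3), (Atlas, 1995, 20, 35), (Atlas, 2024, 20, 25), (Atlas, 2024, 20, 3), (Atlas, 2024, 20, 35)}
σ[mid ≤ 21 AND year > 1995]: keep tuples satisfying mid ≤ 21 AND year > 1995 → {(Atlas, 2024, 20, 25), (Atlas, 2024, 20, 3), (Atlas, 2024, 20, 35)}
Keep only column(s) mid, aid, role: {(20, 25, Atlas), (20, 3, Atlas), (20, 35, Atlas)}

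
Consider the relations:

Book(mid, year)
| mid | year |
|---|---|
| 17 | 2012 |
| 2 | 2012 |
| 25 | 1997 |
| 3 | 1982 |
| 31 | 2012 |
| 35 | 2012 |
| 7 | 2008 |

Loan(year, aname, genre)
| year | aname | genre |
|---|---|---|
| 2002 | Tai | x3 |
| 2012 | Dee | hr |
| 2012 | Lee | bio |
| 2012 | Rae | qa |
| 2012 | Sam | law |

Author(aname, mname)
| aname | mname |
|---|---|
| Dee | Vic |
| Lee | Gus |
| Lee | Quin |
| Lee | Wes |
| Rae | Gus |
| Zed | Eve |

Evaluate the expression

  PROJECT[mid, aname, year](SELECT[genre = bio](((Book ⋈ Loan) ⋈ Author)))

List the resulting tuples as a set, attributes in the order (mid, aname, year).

Joining Book and Loan on year yields {(17, 2012, Dee, hr), (17, 2012, Lee, bio), (17, 2012, Rae, qa), (17, 2012, Sam, law), (2, 2012, Dee, hr), (2, 2012, Lee, bio), (2, 2012, Rae, qa), (2, 2012, Sam, law), (31, 2012, Dee, hr), (31, 2012, Lee, bio), (31, 2012, Rae, qa), (31, 2012, Sam, law), (35, 2012, Dee, hr), (35, 2012, Lee, bio), (35, 2012, Rae, qa), (35, 2012, Sam, law)}.
Joining (Book ⋈ Loan) and Author on aname yields {(17, 2012, Dee, hr, Vic), (17, 2012, Lee, bio, Gus), (17, 2012, Lee, bio, Quin), (17, 2012, Lee, bio, Wes), (17, 2012, Rae, qa, Gus), (2, 2012, Dee, hr, Vic), (2, 2012, Lee, bio, Gus), (2, 2012, Lee, bio, Quin), (2, 2012, Lee, bio, Wes), (2, 2012, Rae, qa, Gus), (31, 2012, Dee, hr, Vic), (31, 2012, Lee, bio, Gus), (31, 2012, Lee, bio, Quin), (31, 2012, Lee, bio, Wes), (31, 2012, Rae, qa, Gus), (35, 2012, Dee, hr, Vic), (35, 2012, Lee, bio, Gus), (35, 2012, Lee, bio, Quin), (35, 2012, Lee, bio, Wes), (35, 2012, Rae, qa, Gus)}.
Apply σ_{genre = bio}; surviving tuples: {(17, 2012, Lee, bio, Gus), (17, 2012, Lee, bio, Quin), (17, 2012, Lee, bio, Wes), (2, 2012, Lee, bio, Gus), (2, 2012, Lee, bio, Quin), (2, 2012, Lee, bio, Wes), (31, 2012, Lee, bio, Gus), (31, 2012, Lee, bio, Quin), (31, 2012, Lee, bio, Wes), (35, 2012, Lee, bio, Gus), (35, 2012, Lee, bio, Quin), (35, 2012, Lee, bio, Wes)}
π_{mid, aname, year} gives {(17, Lee, 2012), (2, Lee, 2012), (31, Lee, 2012), (35, Lee, 2012)} (8 duplicate(s) eliminated).

{(17, Lee, 2012), (2, Lee, 2012), (31, Lee, 2012), (35, Lee, 2012)}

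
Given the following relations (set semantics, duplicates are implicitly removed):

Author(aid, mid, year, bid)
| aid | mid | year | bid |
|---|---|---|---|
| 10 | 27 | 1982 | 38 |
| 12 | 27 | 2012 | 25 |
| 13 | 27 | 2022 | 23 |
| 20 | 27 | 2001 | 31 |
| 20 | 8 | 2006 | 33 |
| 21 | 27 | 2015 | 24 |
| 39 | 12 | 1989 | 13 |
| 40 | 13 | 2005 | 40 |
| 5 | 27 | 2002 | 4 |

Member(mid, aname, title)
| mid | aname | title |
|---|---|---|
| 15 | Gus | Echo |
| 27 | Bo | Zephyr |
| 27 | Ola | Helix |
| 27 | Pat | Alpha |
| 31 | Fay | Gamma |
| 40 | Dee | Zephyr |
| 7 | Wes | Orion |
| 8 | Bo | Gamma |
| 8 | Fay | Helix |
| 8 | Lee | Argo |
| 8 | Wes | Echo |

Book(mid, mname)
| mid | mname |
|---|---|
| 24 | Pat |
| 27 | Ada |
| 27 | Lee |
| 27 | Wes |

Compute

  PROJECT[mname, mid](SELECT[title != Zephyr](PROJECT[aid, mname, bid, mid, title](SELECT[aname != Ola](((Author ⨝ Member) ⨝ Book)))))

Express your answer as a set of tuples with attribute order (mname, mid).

{(Ada, 27), (Lee, 27), (Wes, 27)}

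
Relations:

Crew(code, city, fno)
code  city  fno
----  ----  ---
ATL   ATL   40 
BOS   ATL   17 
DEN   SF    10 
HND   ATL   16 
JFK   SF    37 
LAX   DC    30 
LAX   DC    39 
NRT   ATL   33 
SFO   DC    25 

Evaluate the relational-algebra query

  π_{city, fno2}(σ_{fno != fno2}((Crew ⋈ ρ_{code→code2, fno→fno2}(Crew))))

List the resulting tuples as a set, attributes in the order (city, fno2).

ρ[code→code2, fno→fno2]: schema becomes (code2, city, fno2); tuples unchanged.
Natural join on city: {(ATL, ATL, 40, ATL, 40), (ATL, ATL, 40, BOS, 17), (ATL, ATL, 40, HND, 16), (ATL, ATL, 40, NRT, 33), (BOS, ATL, 17, ATL, 40), (BOS, ATL, 17, BOS, 17), (BOS, ATL, 17, HND, 16), (BOS, ATL, 17, NRT, 33), (DEN, SF, 10, DEN, 10), (DEN, SF, 10, JFK, 37), (HND, ATL, 16, ATL, 40), (HND, ATL, 16, BOS, 17), (HND, ATL, 16, HND, 16), (HND, ATL, 16, NRT, 33), (JFK, SF, 37, DEN, 10), (JFK, SF, 37, JFK, 37), (LAX, DC, 30, LAX, 30), (LAX, DC, 30, LAX, 39), (LAX, DC, 30, SFO, 25), (LAX, DC, 39, LAX, 30), (LAX, DC, 39, LAX, 39), (LAX, DC, 39, SFO, 25), (NRT, ATL, 33, ATL, 40), (NRT, ATL, 33, BOS, 17), (NRT, ATL, 33, HND, 16), (NRT, ATL, 33, NRT, 33), (SFO, DC, 25, LAX, 30), (SFO, DC, 25, LAX, 39), (SFO, DC, 25, SFO, 25)}
σ[fno != fno2]: keep tuples satisfying fno != fno2 → {(ATL, ATL, 40, BOS, 17), (ATL, ATL, 40, HND, 16), (ATL, ATL, 40, NRT, 33), (BOS, ATL, 17, ATL, 40), (BOS, ATL, 17, HND, 16), (BOS, ATL, 17, NRT, 33), (DEN, SF, 10, JFK, 37), (HND, ATL, 16, ATL, 40), (HND, ATL, 16, BOS, 17), (HND, ATL, 16, NRT, 33), (JFK, SF, 37, DEN, 10), (LAX, DC, 30, LAX, 39), (LAX, DC, 30, SFO, 25), (LAX, DC, 39, LAX, 30), (LAX, DC, 39, SFO, 25), (NRT, ATL, 33, ATL, 40), (NRT, ATL, 33, BOS, 17), (NRT, ATL, 33, HND, 16), (SFO, DC, 25, LAX, 30), (SFO, DC, 25, LAX, 39)}
Keep only column(s) city, fno2 (11 duplicate(s) eliminated): {(ATL, 16), (ATL, 17), (ATL, 33), (ATL, 40), (DC, 25), (DC, 30), (DC, 39), (SF, 10), (SF, 37)}

{(ATL, 16), (ATL, 17), (ATL, 33), (ATL, 40), (DC, 25), (DC, 30), (DC, 39), (SF, 10), (SF, 37)}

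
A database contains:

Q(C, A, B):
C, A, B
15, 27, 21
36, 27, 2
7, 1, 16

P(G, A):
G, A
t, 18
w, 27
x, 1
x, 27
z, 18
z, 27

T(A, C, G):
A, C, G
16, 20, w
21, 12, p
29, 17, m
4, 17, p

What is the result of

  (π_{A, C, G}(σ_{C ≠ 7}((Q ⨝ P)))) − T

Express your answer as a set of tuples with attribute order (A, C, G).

Natural join on A: {(15, 27, 21, w), (15, 27, 21, x), (15, 27, 21, z), (36, 27, 2, w), (36, 27, 2, x), (36, 27, 2, z), (7, 1, 16, x)}
Selection C ≠ 7: {(15, 27, 21, w), (15, 27, 21, x), (15, 27, 21, z), (36, 27, 2, w), (36, 27, 2, x), (36, 27, 2, z)}
π[A, C, G]: project onto (A, C, G) → {(27, 15, w), (27, 15, x), (27, 15, z), (27, 36, w), (27, 36, x), (27, 36, z)}
Taking the difference: {(27, 15, w), (27, 15, x), (27, 15, z), (27, 36, w), (27, 36, x), (27, 36, z)}

{(27, 15, w), (27, 15, x), (27, 15, z), (27, 36, w), (27, 36, x), (27, 36, z)}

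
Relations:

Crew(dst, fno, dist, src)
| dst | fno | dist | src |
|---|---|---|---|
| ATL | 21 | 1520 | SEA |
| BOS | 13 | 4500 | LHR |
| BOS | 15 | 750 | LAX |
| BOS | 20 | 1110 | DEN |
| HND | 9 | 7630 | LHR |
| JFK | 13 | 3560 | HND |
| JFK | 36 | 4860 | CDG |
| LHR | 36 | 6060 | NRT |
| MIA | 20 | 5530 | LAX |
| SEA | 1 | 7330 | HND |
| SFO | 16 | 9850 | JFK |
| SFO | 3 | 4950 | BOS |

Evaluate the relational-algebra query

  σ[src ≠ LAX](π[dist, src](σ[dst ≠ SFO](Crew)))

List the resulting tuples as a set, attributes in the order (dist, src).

{(1110, DEN), (1520, SEA), (3560, HND), (4500, LHR), (4860, CDG), (6060, NRT), (7330, HND), (7630, LHR)}

Selection dst ≠ SFO: {(ATL, 21, 1520, SEA), (BOS, 13, 4500, LHR), (BOS, 15, 750, LAX), (BOS, 20, 1110, DEN), (HND, 9, 7630, LHR), (JFK, 13, 3560, HND), (JFK, 36, 4860, CDG), (LHR, 36, 6060, NRT), (MIA, 20, 5530, LAX), (SEA, 1, 7330, HND)}
Projecting to dist, src: {(1110, DEN), (1520, SEA), (3560, HND), (4500, LHR), (4860, CDG), (5530, LAX), (6060, NRT), (7330, HND), (750, LAX), (7630, LHR)}
Selection src ≠ LAX: {(1110, DEN), (1520, SEA), (3560, HND), (4500, LHR), (4860, CDG), (6060, NRT), (7330, HND), (7630, LHR)}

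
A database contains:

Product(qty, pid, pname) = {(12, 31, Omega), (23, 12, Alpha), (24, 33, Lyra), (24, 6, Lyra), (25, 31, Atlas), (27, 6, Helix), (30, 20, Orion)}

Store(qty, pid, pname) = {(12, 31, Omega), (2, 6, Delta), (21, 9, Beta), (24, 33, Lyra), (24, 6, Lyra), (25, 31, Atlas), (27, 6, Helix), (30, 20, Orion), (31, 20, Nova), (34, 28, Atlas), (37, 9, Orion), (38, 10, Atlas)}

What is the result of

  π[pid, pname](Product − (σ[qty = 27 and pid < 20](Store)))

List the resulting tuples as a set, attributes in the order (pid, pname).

Filtering on qty = 27 and pid < 20 leaves {(27, 6, Helix)}.
Set difference of the two operands is {(12, 31, Omega), (23, 12, Alpha), (24, 33, Lyra), (24, 6, Lyra), (25, 31, Atlas), (30, 20, Orion)}.
Keep only column(s) pid, pname: {(12, Alpha), (20, Orion), (31, Atlas), (31, Omega), (33, Lyra), (6, Lyra)}

{(12, Alpha), (20, Orion), (31, Atlas), (31, Omega), (33, Lyra), (6, Lyra)}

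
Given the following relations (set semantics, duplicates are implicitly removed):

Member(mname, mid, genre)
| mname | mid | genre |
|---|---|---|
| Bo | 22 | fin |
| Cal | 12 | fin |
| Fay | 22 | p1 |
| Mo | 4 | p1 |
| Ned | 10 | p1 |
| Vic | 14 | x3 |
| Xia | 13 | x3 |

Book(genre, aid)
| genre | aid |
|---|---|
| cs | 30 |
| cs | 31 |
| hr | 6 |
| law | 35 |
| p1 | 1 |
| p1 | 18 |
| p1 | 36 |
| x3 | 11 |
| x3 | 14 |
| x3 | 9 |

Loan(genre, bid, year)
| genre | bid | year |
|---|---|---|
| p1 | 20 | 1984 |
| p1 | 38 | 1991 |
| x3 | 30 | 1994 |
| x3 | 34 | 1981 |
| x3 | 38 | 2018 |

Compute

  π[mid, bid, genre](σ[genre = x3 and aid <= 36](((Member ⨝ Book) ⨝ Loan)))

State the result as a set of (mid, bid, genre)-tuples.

{(13, 30, x3), (13, 34, x3), (13, 38, x3), (14, 30, x3), (14, 34, x3), (14, 38, x3)}

Natural join on genre: {(Fay, 22, p1, 1), (Fay, 22, p1, 18), (Fay, 22, p1, 36), (Mo, 4, p1, 1), (Mo, 4, p1, 18), (Mo, 4, p1, 36), (Ned, 10, p1, 1), (Ned, 10, p1, 18), (Ned, 10, p1, 36), (Vic, 14, x3, 11), (Vic, 14, x3, 14), (Vic, 14, x3, 9), (Xia, 13, x3, 11), (Xia, 13, x3, 14), (Xia, 13, x3, 9)}
Natural join on genre: {(Fay, 22, p1, 1, 20, 1984), (Fay, 22, p1, 1, 38, 1991), (Fay, 22, p1, 18, 20, 1984), (Fay, 22, p1, 18, 38, 1991), (Fay, 22, p1, 36, 20, 1984), (Fay, 22, p1, 36, 38, 1991), (Mo, 4, p1, 1, 20, 1984), (Mo, 4, p1, 1, 38, 1991), (Mo, 4, p1, 18, 20, 1984), (Mo, 4, p1, 18, 38, 1991), (Mo, 4, p1, 36, 20, 1984), (Mo, 4, p1, 36, 38, 1991), (Ned, 10, p1, 1, 20, 1984), (Ned, 10, p1, 1, 38, 1991), (Ned, 10, p1, 18, 20, 1984), (Ned, 10, p1, 18, 38, 1991), (Ned, 10, p1, 36, 20, 1984), (Ned, 10, p1, 36, 38, 1991), (Vic, 14, x3, 11, 30, 1994), (Vic, 14, x3, 11, 34, 1981), (Vic, 14, x3, 11, 38, 2018), (Vic, 14, x3, 14, 30, 1994), (Vic, 14, x3, 14, 34, 1981), (Vic, 14, x3, 14, 38, 2018), (Vic, 14, x3, 9, 30, 1994), (Vic, 14, x3, 9, 34, 1981), (Vic, 14, x3, 9, 38, 2018), (Xia, 13, x3, 11, 30, 1994), (Xia, 13, x3, 11, 34, 1981), (Xia, 13, x3, 11, 38, 2018), (Xia, 13, x3, 14, 30, 1994), (Xia, 13, x3, 14, 34, 1981), (Xia, 13, x3, 14, 38, 2018), (Xia, 13, x3, 9, 30, 1994), (Xia, 13, x3, 9, 34, 1981), (Xia, 13, x3, 9, 38, 2018)}
Filtering on genre = x3 and aid <= 36 leaves {(Vic, 14, x3, 11, 30, 1994), (Vic, 14, x3, 11, 34, 1981), (Vic, 14, x3, 11, 38, 2018), (Vic, 14, x3, 14, 30, 1994), (Vic, 14, x3, 14, 34, 1981), (Vic, 14, x3, 14, 38, 2018), (Vic, 14, x3, 9, 30, 1994), (Vic, 14, x3, 9, 34, 1981), (Vic, 14, x3, 9, 38, 2018), (Xia, 13, x3, 11, 30, 1994), (Xia, 13, x3, 11, 34, 1981), (Xia, 13, x3, 11, 38, 2018), (Xia, 13, x3, 14, 30, 1994), (Xia, 13, x3, 14, 34, 1981), (Xia, 13, x3, 14, 38, 2018), (Xia, 13, x3, 9, 30, 1994), (Xia, 13, x3, 9, 34, 1981), (Xia, 13, x3, 9, 38, 2018)}.
π[mid, bid, genre]: project onto (mid, bid, genre) (12 duplicate(s) eliminated) → {(13, 30, x3), (13, 34, x3), (13, 38, x3), (14, 30, x3), (14, 34, x3), (14, 38, x3)}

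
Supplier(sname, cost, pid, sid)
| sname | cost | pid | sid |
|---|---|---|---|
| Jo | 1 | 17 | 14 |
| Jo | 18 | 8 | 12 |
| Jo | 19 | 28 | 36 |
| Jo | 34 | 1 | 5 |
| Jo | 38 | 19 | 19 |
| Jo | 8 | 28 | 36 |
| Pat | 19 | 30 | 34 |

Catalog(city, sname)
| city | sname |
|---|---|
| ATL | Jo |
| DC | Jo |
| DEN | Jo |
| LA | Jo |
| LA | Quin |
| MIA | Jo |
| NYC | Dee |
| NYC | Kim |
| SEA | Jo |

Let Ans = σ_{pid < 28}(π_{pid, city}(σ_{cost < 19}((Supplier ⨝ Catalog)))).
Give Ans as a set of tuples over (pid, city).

Natural join on sname: {(Jo, 1, 17, 14, ATL), (Jo, 1, 17, 14, DC), (Jo, 1, 17, 14, DEN), (Jo, 1, 17, 14, LA), (Jo, 1, 17, 14, MIA), (Jo, 1, 17, 14, SEA), (Jo, 18, 8, 12, ATL), (Jo, 18, 8, 12, DC), (Jo, 18, 8, 12, DEN), (Jo, 18, 8, 12, LA), (Jo, 18, 8, 12, MIA), (Jo, 18, 8, 12, SEA), (Jo, 19, 28, 36, ATL), (Jo, 19, 28, 36, DC), (Jo, 19, 28, 36, DEN), (Jo, 19, 28, 36, LA), (Jo, 19, 28, 36, MIA), (Jo, 19, 28, 36, SEA), (Jo, 34, 1, 5, ATL), (Jo, 34, 1, 5, DC), (Jo, 34, 1, 5, DEN), (Jo, 34, 1, 5, LA), (Jo, 34, 1, 5, MIA), (Jo, 34, 1, 5, SEA), (Jo, 38, 19, 19, ATL), (Jo, 38, 19, 19, DC), (Jo, 38, 19, 19, DEN), (Jo, 38, 19, 19, LA), (Jo, 38, 19, 19, MIA), (Jo, 38, 19, 19, SEA), (Jo, 8, 28, 36, ATL), (Jo, 8, 28, 36, DC), (Jo, 8, 28, 36, DEN), (Jo, 8, 28, 36, LA), (Jo, 8, 28, 36, MIA), (Jo, 8, 28, 36, SEA)}
Filtering on cost < 19 leaves {(Jo, 1, 17, 14, ATL), (Jo, 1, 17, 14, DC), (Jo, 1, 17, 14, DEN), (Jo, 1, 17, 14, LA), (Jo, 1, 17, 14, MIA), (Jo, 1, 17, 14, SEA), (Jo, 18, 8, 12, ATL), (Jo, 18, 8, 12, DC), (Jo, 18, 8, 12, DEN), (Jo, 18, 8, 12, LA), (Jo, 18, 8, 12, MIA), (Jo, 18, 8, 12, SEA), (Jo, 8, 28, 36, ATL), (Jo, 8, 28, 36, DC), (Jo, 8, 28, 36, DEN), (Jo, 8, 28, 36, LA), (Jo, 8, 28, 36, MIA), (Jo, 8, 28, 36, SEA)}.
Keep only column(s) pid, city: {(17, ATL), (17, DC), (17, DEN), (17, LA), (17, MIA), (17, SEA), (28, ATL), (28, DC), (28, DEN), (28, LA), (28, MIA), (28, SEA), (8, ATL), (8, DC), (8, DEN), (8, LA), (8, MIA), (8, SEA)}
Filtering on pid < 28 leaves {(17, ATL), (17, DC), (17, DEN), (17, LA), (17, MIA), (17, SEA), (8, ATL), (8, DC), (8, DEN), (8, LA), (8, MIA), (8, SEA)}.

{(17, ATL), (17, DC), (17, DEN), (17, LA), (17, MIA), (17, SEA), (8, ATL), (8, DC), (8, DEN), (8, LA), (8, MIA), (8, SEA)}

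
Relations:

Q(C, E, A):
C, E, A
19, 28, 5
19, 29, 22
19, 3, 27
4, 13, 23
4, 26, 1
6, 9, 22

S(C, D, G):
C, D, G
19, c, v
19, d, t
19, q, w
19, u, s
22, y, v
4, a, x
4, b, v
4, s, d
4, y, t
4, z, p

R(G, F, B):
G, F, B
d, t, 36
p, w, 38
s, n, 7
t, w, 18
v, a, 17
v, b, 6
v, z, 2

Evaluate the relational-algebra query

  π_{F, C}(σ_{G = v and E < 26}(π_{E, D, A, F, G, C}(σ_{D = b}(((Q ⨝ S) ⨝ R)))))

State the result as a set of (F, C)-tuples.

Joining Q and S on C yields {(19, 28, 5, c, v), (19, 28, 5, d, t), (19, 28, 5, q, w), (19, 28, 5, u, s), (19, 29, 22, c, v), (19, 29, 22, d, t), (19, 29, 22, q, w), (19, 29, 22, u, s), (19, 3, 27, c, v), (19, 3, 27, d, t), (19, 3, 27, q, w), (19, 3, 27, u, s), (4, 13, 23, a, x), (4, 13, 23, b, v), (4, 13, 23, s, d), (4, 13, 23, y, t), (4, 13, 23, z, p), (4, 26, 1, a, x), (4, 26, 1, b, v), (4, 26, 1, s, d), (4, 26, 1, y, t), (4, 26, 1, z, p)}.
Joining (Q ⨝ S) and R on G yields {(19, 28, 5, c, v, a, 17), (19, 28, 5, c, v, b, 6), (19, 28, 5, c, v, z, 2), (19, 28, 5, d, t, w, 18), (19, 28, 5, u, s, n, 7), (19, 29, 22, c, v, a, 17), (19, 29, 22, c, v, b, 6), (19, 29, 22, c, v, z, 2), (19, 29, 22, d, t, w, 18), (19, 29, 22, u, s, n, 7), (19, 3, 27, c, v, a, 17), (19, 3, 27, c, v, b, 6), (19, 3, 27, c, v, z, 2), (19, 3, 27, d, t, w, 18), (19, 3, 27, u, s, n, 7), (4, 13, 23, b, v, a, 17), (4, 13, 23, b, v, b, 6), (4, 13, 23, b, v, z, 2), (4, 13, 23, s, d, t, 36), (4, 13, 23, y, t, w, 18), (4, 13, 23, z, p, w, 38), (4, 26, 1, b, v, a, 17), (4, 26, 1, b, v, b, 6), (4, 26, 1, b, v, z, 2), (4, 26, 1, s, d, t, 36), (4, 26, 1, y, t, w, 18), (4, 26, 1, z, p, w, 38)}.
σ[D = b]: keep tuples satisfying D = b → {(4, 13, 23, b, v, a, 17), (4, 13, 23, b, v, b, 6), (4, 13, 23, b, v, z, 2), (4, 26, 1, b, v, a, 17), (4, 26, 1, b, v, b, 6), (4, 26, 1, b, v, z, 2)}
π_{E, D, A, F, G, C} gives {(13, b, 23, a, v, 4), (13, b, 23, b, v, 4), (13, b, 23, z, v, 4), (26, b, 1, a, v, 4), (26, b, 1, b, v, 4), (26, b, 1, z, v, 4)}.
σ[G = v and E < 26]: keep tuples satisfying G = v and E < 26 → {(13, b, 23, a, v, 4), (13, b, 23, b, v, 4), (13, b, 23, z, v, 4)}
π_{F, C} gives {(a, 4), (b, 4), (z, 4)}.

{(a, 4), (b, 4), (z, 4)}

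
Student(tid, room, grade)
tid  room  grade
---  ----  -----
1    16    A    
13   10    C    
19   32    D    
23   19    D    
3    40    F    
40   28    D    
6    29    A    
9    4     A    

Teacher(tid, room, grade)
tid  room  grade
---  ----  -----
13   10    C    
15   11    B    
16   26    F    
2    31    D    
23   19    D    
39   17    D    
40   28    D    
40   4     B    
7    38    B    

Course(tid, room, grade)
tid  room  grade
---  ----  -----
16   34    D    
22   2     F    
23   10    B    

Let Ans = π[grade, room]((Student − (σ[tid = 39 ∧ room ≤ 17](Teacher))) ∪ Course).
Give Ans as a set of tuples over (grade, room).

{(A, 16), (A, 29), (A, 4), (B, 10), (C, 10), (D, 19), (D, 28), (D, 32), (D, 34), (F, 2), (F, 40)}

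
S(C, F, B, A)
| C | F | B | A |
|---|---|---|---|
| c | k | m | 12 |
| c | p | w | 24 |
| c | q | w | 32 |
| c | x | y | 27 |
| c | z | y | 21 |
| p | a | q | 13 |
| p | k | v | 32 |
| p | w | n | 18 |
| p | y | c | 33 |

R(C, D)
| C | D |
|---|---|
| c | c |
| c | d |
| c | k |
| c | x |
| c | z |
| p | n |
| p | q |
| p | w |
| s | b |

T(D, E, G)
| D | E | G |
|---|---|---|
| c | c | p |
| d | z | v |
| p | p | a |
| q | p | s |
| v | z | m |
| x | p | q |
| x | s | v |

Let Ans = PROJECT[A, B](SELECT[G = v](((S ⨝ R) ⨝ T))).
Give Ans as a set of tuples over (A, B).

{(12, m), (21, y), (24, w), (27, y), (32, w)}

Joining S and R on C yields {(c, k, m, 12, c), (c, k, m, 12, d), (c, k, m, 12, k), (c, k, m, 12, x), (c, k, m, 12, z), (c, p, w, 24, c), (c, p, w, 24, d), (c, p, w, 24, k), (c, p, w, 24, x), (c, p, w, 24, z), (c, q, w, 32, c), (c, q, w, 32, d), (c, q, w, 32, k), (c, q, w, 32, x), (c, q, w, 32, z), (c, x, y, 27, c), (c, x, y, 27, d), (c, x, y, 27, k), (c, x, y, 27, x), (c, x, y, 27, z), (c, z, y, 21, c), (c, z, y, 21, d), (c, z, y, 21, k), (c, z, y, 21, x), (c, z, y, 21, z), (p, a, q, 13, n), (p, a, q, 13, q), (p, a, q, 13, w), (p, k, v, 32, n), (p, k, v, 32, q), (p, k, v, 32, w), (p, w, n, 18, n), (p, w, n, 18, q), (p, w, n, 18, w), (p, y, c, 33, n), (p, y, c, 33, q), (p, y, c, 33, w)}.
Joining (S ⨝ R) and T on D yields {(c, k, m, 12, c, c, p), (c, k, m, 12, d, z, v), (c, k, m, 12, x, p, q), (c, k, m, 12, x, s, v), (c, p, w, 24, c, c, p), (c, p, w, 24, d, z, v), (c, p, w, 24, x, p, q), (c, p, w, 24, x, s, v), (c, q, w, 32, c, c, p), (c, q, w, 32, d, z, v), (c, q, w, 32, x, p, q), (c, q, w, 32, x, s, v), (c, x, y, 27, c, c, p), (c, x, y, 27, d, z, v), (c, x, y, 27, x, p, q), (c, x, y, 27, x, s, v), (c, z, y, 21, c, c, p), (c, z, y, 21, d, z, v), (c, z, y, 21, x, p, q), (c, z, y, 21, x, s, v), (p, a, q, 13, q, p, s), (p, k, v, 32, q, p, s), (p, w, n, 18, q, p, s), (p, y, c, 33, q, p, s)}.
Apply σ_{G = v}; surviving tuples: {(c, k, m, 12, d, z, v), (c, k, m, 12, x, s, v), (c, p, w, 24, d, z, v), (c, p, w, 24, x, s, v), (c, q, w, 32, d, z, v), (c, q, w, 32, x, s, v), (c, x, y, 27, d, z, v), (c, x, y, 27, x, s, v), (c, z, y, 21, d, z, v), (c, z, y, 21, x, s, v)}
π_{A, B} gives {(12, m), (21, y), (24, w), (27, y), (32, w)} (5 duplicate(s) eliminated).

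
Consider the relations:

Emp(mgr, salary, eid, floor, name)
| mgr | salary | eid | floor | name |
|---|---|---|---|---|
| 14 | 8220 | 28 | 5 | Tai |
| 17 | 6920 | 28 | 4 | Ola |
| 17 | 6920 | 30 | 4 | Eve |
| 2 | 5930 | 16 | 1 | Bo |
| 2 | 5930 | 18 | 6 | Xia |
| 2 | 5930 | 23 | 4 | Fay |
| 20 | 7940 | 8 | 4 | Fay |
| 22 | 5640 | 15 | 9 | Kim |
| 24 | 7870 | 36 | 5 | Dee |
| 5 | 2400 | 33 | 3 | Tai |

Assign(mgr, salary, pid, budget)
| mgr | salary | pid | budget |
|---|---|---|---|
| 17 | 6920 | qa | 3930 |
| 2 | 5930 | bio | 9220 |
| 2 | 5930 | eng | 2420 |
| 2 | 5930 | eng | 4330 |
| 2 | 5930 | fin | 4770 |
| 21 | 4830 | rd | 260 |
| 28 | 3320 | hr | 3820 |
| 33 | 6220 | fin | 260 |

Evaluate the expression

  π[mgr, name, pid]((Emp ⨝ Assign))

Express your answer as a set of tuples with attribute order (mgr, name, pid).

Emp ⋈ Assign (natural join on mgr, salary): {(17, 6920, 28, 4, Ola, qa, 3930), (17, 6920, 30, 4, Eve, qa, 3930), (2, 5930, 16, 1, Bo, bio, 9220), (2, 5930, 16, 1, Bo, eng, 2420), (2, 5930, 16, 1, Bo, eng, 4330), (2, 5930, 16, 1, Bo, fin, 4770), (2, 5930, 18, 6, Xia, bio, 9220), (2, 5930, 18, 6, Xia, eng, 2420), (2, 5930, 18, 6, Xia, eng, 4330), (2, 5930, 18, 6, Xia, fin, 4770), (2, 5930, 23, 4, Fay, bio, 9220), (2, 5930, 23, 4, Fay, eng, 2420), (2, 5930, 23, 4, Fay, eng, 4330), (2, 5930, 23, 4, Fay, fin, 4770)}
π[mgr, name, pid]: project onto (mgr, name, pid) (3 duplicate(s) eliminated) → {(17, Eve, qa), (17, Ola, qa), (2, Bo, bio), (2, Bo, eng), (2, Bo, fin), (2, Fay, bio), (2, Fay, eng), (2, Fay, fin), (2, Xia, bio), (2, Xia, eng), (2, Xia, fin)}

{(17, Eve, qa), (17, Ola, qa), (2, Bo, bio), (2, Bo, eng), (2, Bo, fin), (2, Fay, bio), (2, Fay, eng), (2, Fay, fin), (2, Xia, bio), (2, Xia, eng), (2, Xia, fin)}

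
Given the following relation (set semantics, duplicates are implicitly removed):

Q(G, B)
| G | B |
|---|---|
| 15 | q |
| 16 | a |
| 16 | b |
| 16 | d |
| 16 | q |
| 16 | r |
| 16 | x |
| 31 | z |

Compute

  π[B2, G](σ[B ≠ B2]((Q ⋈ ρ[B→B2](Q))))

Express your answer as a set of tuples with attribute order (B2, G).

ρ[B→B2]: schema becomes (G, B2); tuples unchanged.
Joining Q and ρ[B→B2](Q) on G yields {(15, q, q), (16, a, a), (16, a, b), (16, a, d), (16, a, q), (16, a, r), (16, a, x), (16, b, a), (16, b, b), (16, b, d), (16, b, q), (16, b, r), (16, b, x), (16, d, a), (16, d, b), (16, d, d), (16, d, q), (16, d, r), (16, d, x), (16, q, a), (16, q, b), (16, q, d), (16, q, q), (16, q, r), (16, q, x), (16, r, a), (16, r, b), (16, r, d), (16, r, q), (16, r, r), (16, r, x), (16, x, a), (16, x, b), (16, x, d), (16, x, q), (16, x, r), (16, x, x), (31, z, z)}.
σ[B ≠ B2]: keep tuples satisfying B ≠ B2 → {(16, a, b), (16, a, d), (16, a, q), (16, a, r), (16, a, x), (16, b, a), (16, b, d), (16, b, q), (16, b, r), (16, b, x), (16, d, a), (16, d, b), (16, d, q), (16, d, r), (16, d, x), (16, q, a), (16, q, b), (16, q, d), (16, q, r), (16, q, x), (16, r, a), (16, r, b), (16, r, d), (16, r, q), (16, r, x), (16, x, a), (16, x, b), (16, x, d), (16, x, q), (16, x, r)}
Projecting to B2, G (24 duplicate(s) eliminated): {(a, 16), (b, 16), (d, 16), (q, 16), (r, 16), (x, 16)}

{(a, 16), (b, 16), (d, 16), (q, 16), (r, 16), (x, 16)}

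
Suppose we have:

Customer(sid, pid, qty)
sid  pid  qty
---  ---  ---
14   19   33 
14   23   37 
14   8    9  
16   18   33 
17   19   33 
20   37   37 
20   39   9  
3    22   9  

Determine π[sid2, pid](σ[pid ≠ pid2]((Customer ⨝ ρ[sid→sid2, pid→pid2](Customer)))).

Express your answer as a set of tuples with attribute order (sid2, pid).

ρ[sid→sid2, pid→pid2]: schema becomes (sid2, pid2, qty); tuples unchanged.
Natural join on qty: {(14, 19, 33, 14, 19), (14, 19, 33, 16, 18), (14, 19, 33, 17, 19), (14, 23, 37, 14, 23), (14, 23, 37, 20, 37), (14, 8, 9, 14, 8), (14, 8, 9, 20, 39), (14, 8, 9, 3, 22), (16, 18, 33, 14, 19), (16, 18, 33, 16, 18), (16, 18, 33, 17, 19), (17, 19, 33, 14, 19), (17, 19, 33, 16, 18), (17, 19, 33, 17, 19), (20, 37, 37, 14, 23), (20, 37, 37, 20, 37), (20, 39, 9, 14, 8), (20, 39, 9, 20, 39), (20, 39, 9, 3, 22), (3, 22, 9, 14, 8), (3, 22, 9, 20, 39), (3, 22, 9, 3, 22)}
σ[pid ≠ pid2]: keep tuples satisfying pid ≠ pid2 → {(14, 19, 33, 16, 18), (14, 23, 37, 20, 37), (14, 8, 9, 20, 39), (14, 8, 9, 3, 22), (16, 18, 33, 14, 19), (16, 18, 33, 17, 19), (17, 19, 33, 16, 18), (20, 37, 37, 14, 23), (20, 39, 9, 14, 8), (20, 39, 9, 3, 22), (3, 22, 9, 14, 8), (3, 22, 9, 20, 39)}
π_{sid2, pid} gives {(14, 18), (14, 22), (14, 37), (14, 39), (16, 19), (17, 18), (20, 22), (20, 23), (20, 8), (3, 39), (3, 8)} (1 duplicate(s) eliminated).

{(14, 18), (14, 22), (14, 37), (14, 39), (16, 19), (17, 18), (20, 22), (20, 23), (20, 8), (3, 39), (3, 8)}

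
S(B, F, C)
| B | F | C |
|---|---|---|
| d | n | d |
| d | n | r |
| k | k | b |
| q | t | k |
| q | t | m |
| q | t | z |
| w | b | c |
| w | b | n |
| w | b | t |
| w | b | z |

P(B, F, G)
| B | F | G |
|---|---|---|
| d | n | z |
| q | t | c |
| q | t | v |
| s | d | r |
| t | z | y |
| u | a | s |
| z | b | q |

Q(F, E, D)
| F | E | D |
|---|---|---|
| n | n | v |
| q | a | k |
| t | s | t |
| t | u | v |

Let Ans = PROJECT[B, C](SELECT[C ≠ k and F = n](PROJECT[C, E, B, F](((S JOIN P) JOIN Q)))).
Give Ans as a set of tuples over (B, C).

Joining S and P on B, F yields {(d, n, d, z), (d, n, r, z), (q, t, k, c), (q, t, k, v), (q, t, m, c), (q, t, m, v), (q, t, z, c), (q, t, z, v)}.
Joining (S JOIN P) and Q on F yields {(d, n, d, z, n, v), (d, n, r, z, n, v), (q, t, k, c, s, t), (q, t, k, c, u, v), (q, t, k, v, s, t), (q, t, k, v, u, v), (q, t, m, c, s, t), (q, t, m, c, u, v), (q, t, m, v, s, t), (q, t, m, v, u, v), (q, t, z, c, s, t), (q, t, z, c, u, v), (q, t, z, v, s, t), (q, t, z, v, u, v)}.
Keep only column(s) C, E, B, F (6 duplicate(s) eliminated): {(d, n, d, n), (k, s, q, t), (k, u, q, t), (m, s, q, t), (m, u, q, t), (r, n, d, n), (z, s, q, t), (z, u, q, t)}
Apply σ_{C ≠ k and F = n}; surviving tuples: {(d, n, d, n), (r, n, d, n)}
Keep only column(s) B, C: {(d, d), (d, r)}

{(d, d), (d, r)}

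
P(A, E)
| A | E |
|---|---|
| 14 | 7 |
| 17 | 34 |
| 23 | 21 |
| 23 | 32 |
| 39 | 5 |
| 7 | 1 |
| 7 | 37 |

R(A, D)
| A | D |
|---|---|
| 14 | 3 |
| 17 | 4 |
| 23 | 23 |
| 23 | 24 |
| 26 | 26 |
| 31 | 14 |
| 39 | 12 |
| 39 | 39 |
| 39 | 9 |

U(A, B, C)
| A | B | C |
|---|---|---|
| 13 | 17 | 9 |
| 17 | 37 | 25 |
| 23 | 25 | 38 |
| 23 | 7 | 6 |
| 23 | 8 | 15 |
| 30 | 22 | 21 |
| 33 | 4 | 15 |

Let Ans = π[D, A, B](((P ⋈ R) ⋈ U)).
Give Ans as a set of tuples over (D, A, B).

{(23, 23, 25), (23, 23, 7), (23, 23, 8), (24, 23, 25), (24, 23, 7), (24, 23, 8), (4, 17, 37)}

Joining P and R on A yields {(14, 7, 3), (17, 34, 4), (23, 21, 23), (23, 21, 24), (23, 32, 23), (23, 32, 24), (39, 5, 12), (39, 5, 39), (39, 5, 9)}.
Joining (P ⋈ R) and U on A yields {(17, 34, 4, 37, 25), (23, 21, 23, 25, 38), (23, 21, 23, 7, 6), (23, 21, 23, 8, 15), (23, 21, 24, 25, 38), (23, 21, 24, 7, 6), (23, 21, 24, 8, 15), (23, 32, 23, 25, 38), (23, 32, 23, 7, 6), (23, 32, 23, 8, 15), (23, 32, 24, 25, 38), (23, 32, 24, 7, 6), (23, 32, 24, 8, 15)}.
π[D, A, B]: project onto (D, A, B) (6 duplicate(s) eliminated) → {(23, 23, 25), (23, 23, 7), (23, 23, 8), (24, 23, 25), (24, 23, 7), (24, 23, 8), (4, 17, 37)}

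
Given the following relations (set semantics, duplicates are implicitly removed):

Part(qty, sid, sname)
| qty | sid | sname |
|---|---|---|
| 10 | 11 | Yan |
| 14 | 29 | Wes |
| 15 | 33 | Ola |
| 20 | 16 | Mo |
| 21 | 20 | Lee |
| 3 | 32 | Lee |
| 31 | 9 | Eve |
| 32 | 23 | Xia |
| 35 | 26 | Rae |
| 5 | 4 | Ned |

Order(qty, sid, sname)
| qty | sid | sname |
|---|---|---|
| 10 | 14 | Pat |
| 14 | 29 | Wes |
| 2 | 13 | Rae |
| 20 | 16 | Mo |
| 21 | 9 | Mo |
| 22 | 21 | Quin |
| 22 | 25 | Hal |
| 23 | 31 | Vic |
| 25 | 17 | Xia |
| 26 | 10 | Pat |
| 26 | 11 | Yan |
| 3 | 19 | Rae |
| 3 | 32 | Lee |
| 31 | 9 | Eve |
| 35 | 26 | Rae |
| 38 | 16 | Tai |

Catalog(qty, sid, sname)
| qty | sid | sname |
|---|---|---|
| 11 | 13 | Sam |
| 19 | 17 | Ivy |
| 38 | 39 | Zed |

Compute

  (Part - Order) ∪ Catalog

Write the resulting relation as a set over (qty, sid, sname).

{(10, 11, Yan), (11, 13, Sam), (15, 33, Ola), (19, 17, Ivy), (21, 20, Lee), (32, 23, Xia), (38, 39, Zed), (5, 4, Ned)}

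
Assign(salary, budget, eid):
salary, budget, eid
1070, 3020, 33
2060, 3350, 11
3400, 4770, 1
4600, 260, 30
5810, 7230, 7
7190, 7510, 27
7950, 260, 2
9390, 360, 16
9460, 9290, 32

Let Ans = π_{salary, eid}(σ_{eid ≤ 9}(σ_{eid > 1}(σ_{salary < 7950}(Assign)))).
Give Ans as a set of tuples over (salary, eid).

{(5810, 7)}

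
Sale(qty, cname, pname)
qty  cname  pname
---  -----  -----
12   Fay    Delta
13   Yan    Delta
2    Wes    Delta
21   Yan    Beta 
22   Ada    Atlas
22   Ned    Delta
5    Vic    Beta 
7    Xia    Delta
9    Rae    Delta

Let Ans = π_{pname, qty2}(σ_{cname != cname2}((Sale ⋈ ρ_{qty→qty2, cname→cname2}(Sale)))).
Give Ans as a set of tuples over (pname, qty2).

{(Beta, 21), (Beta, 5), (Delta, 12), (Delta, 13), (Delta, 2), (Delta, 22), (Delta, 7), (Delta, 9)}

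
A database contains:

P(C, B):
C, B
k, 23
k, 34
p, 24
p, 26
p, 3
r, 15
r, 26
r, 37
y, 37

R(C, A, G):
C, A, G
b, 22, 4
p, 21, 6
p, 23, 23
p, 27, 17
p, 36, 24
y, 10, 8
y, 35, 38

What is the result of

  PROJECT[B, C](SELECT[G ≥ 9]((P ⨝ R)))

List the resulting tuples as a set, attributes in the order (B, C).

{(24, p), (26, p), (3, p), (37, y)}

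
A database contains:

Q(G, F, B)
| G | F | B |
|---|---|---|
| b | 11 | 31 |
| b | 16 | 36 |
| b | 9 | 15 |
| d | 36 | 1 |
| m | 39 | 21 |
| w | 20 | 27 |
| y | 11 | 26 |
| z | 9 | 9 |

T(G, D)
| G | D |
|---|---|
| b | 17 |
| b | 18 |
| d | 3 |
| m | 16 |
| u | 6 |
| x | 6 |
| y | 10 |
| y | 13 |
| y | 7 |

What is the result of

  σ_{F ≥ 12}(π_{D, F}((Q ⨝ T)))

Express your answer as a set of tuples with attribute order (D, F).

{(16, 39), (17, 16), (18, 16), (3, 36)}

Q ⋈ T (natural join on G): {(b, 11, 31, 17), (b, 11, 31, 18), (b, 16, 36, 17), (b, 16, 36, 18), (b, 9, 15, 17), (b, 9, 15, 18), (d, 36, 1, 3), (m, 39, 21, 16), (y, 11, 26, 10), (y, 11, 26, 13), (y, 11, 26, 7)}
Projecting to D, F: {(10, 11), (13, 11), (16, 39), (17, 11), (17, 16), (17, 9), (18, 11), (18, 16), (18, 9), (3, 36), (7, 11)}
Filtering on F ≥ 12 leaves {(16, 39), (17, 16), (18, 16), (3, 36)}.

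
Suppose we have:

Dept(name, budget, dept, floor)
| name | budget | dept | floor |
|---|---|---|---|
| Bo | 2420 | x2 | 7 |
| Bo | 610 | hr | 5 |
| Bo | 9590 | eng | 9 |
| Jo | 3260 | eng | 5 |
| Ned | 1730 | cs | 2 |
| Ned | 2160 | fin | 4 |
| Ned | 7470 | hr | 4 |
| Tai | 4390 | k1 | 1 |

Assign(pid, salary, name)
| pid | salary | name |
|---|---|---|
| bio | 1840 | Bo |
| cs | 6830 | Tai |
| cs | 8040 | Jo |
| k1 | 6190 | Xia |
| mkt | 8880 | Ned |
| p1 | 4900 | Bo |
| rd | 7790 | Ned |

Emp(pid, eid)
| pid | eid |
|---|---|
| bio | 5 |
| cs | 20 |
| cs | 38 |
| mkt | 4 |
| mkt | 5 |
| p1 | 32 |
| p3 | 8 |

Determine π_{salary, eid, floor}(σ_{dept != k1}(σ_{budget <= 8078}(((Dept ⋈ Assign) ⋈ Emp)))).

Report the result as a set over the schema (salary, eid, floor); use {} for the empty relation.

Joining Dept and Assign on name yields {(Bo, 2420, x2, 7, bio, 1840), (Bo, 2420, x2, 7, p1, 4900), (Bo, 610, hr, 5, bio, 1840), (Bo, 610, hr, 5, p1, 4900), (Bo, 9590, eng, 9, bio, 1840), (Bo, 9590, eng, 9, p1, 4900), (Jo, 3260, eng, 5, cs, 8040), (Ned, 1730, cs, 2, mkt, 8880), (Ned, 1730, cs, 2, rd, 7790), (Ned, 2160, fin, 4, mkt, 8880), (Ned, 2160, fin, 4, rd, 7790), (Ned, 7470, hr, 4, mkt, 8880), (Ned, 7470, hr, 4, rd, 7790), (Tai, 4390, k1, 1, cs, 6830)}.
Joining (Dept ⋈ Assign) and Emp on pid yields {(Bo, 2420, x2, 7, bio, 1840, 5), (Bo, 2420, x2, 7, p1, 4900, 32), (Bo, 610, hr, 5, bio, 1840, 5), (Bo, 610, hr, 5, p1, 4900, 32), (Bo, 9590, eng, 9, bio, 1840, 5), (Bo, 9590, eng, 9, p1, 4900, 32), (Jo, 3260, eng, 5, cs, 8040, 20), (Jo, 3260, eng, 5, cs, 8040, 38), (Ned, 1730, cs, 2, mkt, 8880, 4), (Ned, 1730, cs, 2, mkt, 8880, 5), (Ned, 2160, fin, 4, mkt, 8880, 4), (Ned, 2160, fin, 4, mkt, 8880, 5), (Ned, 7470, hr, 4, mkt, 8880, 4), (Ned, 7470, hr, 4, mkt, 8880, 5), (Tai, 4390, k1, 1, cs, 6830, 20), (Tai, 4390, k1, 1, cs, 6830, 38)}.
Filtering on budget <= 8078 leaves {(Bo, 2420, x2, 7, bio, 1840, 5), (Bo, 2420, x2, 7, p1, 4900, 32), (Bo, 610, hr, 5, bio, 1840, 5), (Bo, 610, hr, 5, p1, 4900, 32), (Jo, 3260, eng, 5, cs, 8040, 20), (Jo, 3260, eng, 5, cs, 8040, 38), (Ned, 1730, cs, 2, mkt, 8880, 4), (Ned, 1730, cs, 2, mkt, 8880, 5), (Ned, 2160, fin, 4, mkt, 8880, 4), (Ned, 2160, fin, 4, mkt, 8880, 5), (Ned, 7470, hr, 4, mkt, 8880, 4), (Ned, 7470, hr, 4, mkt, 8880, 5), (Tai, 4390, k1, 1, cs, 6830, 20), (Tai, 4390, k1, 1, cs, 6830, 38)}.
Filtering on dept != k1 leaves {(Bo, 2420, x2, 7, bio, 1840, 5), (Bo, 2420, x2, 7, p1, 4900, 32), (Bo, 610, hr, 5, bio, 1840, 5), (Bo, 610, hr, 5, p1, 4900, 32), (Jo, 3260, eng, 5, cs, 8040, 20), (Jo, 3260, eng, 5, cs, 8040, 38), (Ned, 1730, cs, 2, mkt, 8880, 4), (Ned, 1730, cs, 2, mkt, 8880, 5), (Ned, 2160, fin, 4, mkt, 8880, 4), (Ned, 2160, fin, 4, mkt, 8880, 5), (Ned, 7470, hr, 4, mkt, 8880, 4), (Ned, 7470, hr, 4, mkt, 8880, 5)}.
Keep only column(s) salary, eid, floor (2 duplicate(s) eliminated): {(1840, 5, 5), (1840, 5, 7), (4900, 32, 5), (4900, 32, 7), (8040, 20, 5), (8040, 38, 5), (8880, 4, 2), (8880, 4, 4), (8880, 5, 2), (8880, 5, 4)}

{(1840, 5, 5), (1840, 5, 7), (4900, 32, 5), (4900, 32, 7), (8040, 20, 5), (8040, 38, 5), (8880, 4, 2), (8880, 4, 4), (8880, 5, 2), (8880, 5, 4)}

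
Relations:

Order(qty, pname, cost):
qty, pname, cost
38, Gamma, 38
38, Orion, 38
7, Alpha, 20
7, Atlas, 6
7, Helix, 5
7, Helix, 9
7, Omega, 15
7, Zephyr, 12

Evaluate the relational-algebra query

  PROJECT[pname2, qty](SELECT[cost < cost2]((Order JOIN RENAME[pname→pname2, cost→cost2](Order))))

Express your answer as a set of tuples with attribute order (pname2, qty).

{(Alpha, 7), (Atlas, 7), (Helix, 7), (Omega, 7), (Zephyr, 7)}

ρ[pname→pname2, cost→cost2]: schema becomes (qty, pname2, cost2); tuples unchanged.
Joining Order and RENAME[pname→pname2, cost→cost2](Order) on qty yields {(38, Gamma, 38, Gamma, 38), (38, Gamma, 38, Orion, 38), (38, Orion, 38, Gamma, 38), (38, Orion, 38, Orion, 38), (7, Alpha, 20, Alpha, 20), (7, Alpha, 20, Atlas, 6), (7, Alpha, 20, Helix, 5), (7, Alpha, 20, Helix, 9), (7, Alpha, 20, Omega, 15), (7, Alpha, 20, Zephyr, 12), (7, Atlas, 6, Alpha, 20), (7, Atlas, 6, Atlas, 6), (7, Atlas, 6, Helix, 5), (7, Atlas, 6, Helix, 9), (7, Atlas, 6, Omega, 15), (7, Atlas, 6, Zephyr, 12), (7, Helix, 5, Alpha, 20), (7, Helix, 5, Atlas, 6), (7, Helix, 5, Helix, 5), (7, Helix, 5, Helix, 9), (7, Helix, 5, Omega, 15), (7, Helix, 5, Zephyr, 12), (7, Helix, 9, Alpha, 20), (7, Helix, 9, Atlas, 6), (7, Helix, 9, Helix, 5), (7, Helix, 9, Helix, 9), (7, Helix, 9, Omega, 15), (7, Helix, 9, Zephyr, 12), (7, Omega, 15, Alpha, 20), (7, Omega, 15, Atlas, 6), (7, Omega, 15, Helix, 5), (7, Omega, 15, Helix, 9), (7, Omega, 15, Omega, 15), (7, Omega, 15, Zephyr, 12), (7, Zephyr, 12, Alpha, 20), (7, Zephyr, 12, Atlas, 6), (7, Zephyr, 12, Helix, 5), (7, Zephyr, 12, Helix, 9), (7, Zephyr, 12, Omega, 15), (7, Zephyr, 12, Zephyr, 12)}.
Selection cost < cost2: {(7, Atlas, 6, Alpha, 20), (7, Atlas, 6, Helix, 9), (7, Atlas, 6, Omega, 15), (7, Atlas, 6, Zephyr, 12), (7, Helix, 5, Alpha, 20), (7, Helix, 5, Atlas, 6), (7, Helix, 5, Helix, 9), (7, Helix, 5, Omega, 15), (7, Helix, 5, Zephyr, 12), (7, Helix, 9, Alpha, 20), (7, Helix, 9, Omega, 15), (7, Helix, 9, Zephyr, 12), (7, Omega, 15, Alpha, 20), (7, Zephyr, 12, Alpha, 20), (7, Zephyr, 12, Omega, 15)}
π[pname2, qty]: project onto (pname2, qty) (10 duplicate(s) eliminated) → {(Alpha, 7), (Atlas, 7), (Helix, 7), (Omega, 7), (Zephyr, 7)}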